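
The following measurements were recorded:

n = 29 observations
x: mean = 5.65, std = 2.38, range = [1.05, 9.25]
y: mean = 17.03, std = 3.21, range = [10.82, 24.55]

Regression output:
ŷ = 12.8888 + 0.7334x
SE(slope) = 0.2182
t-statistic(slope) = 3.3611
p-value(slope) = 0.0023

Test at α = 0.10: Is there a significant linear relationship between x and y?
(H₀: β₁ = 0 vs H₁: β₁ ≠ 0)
Since p-value = 0.0023 < α = 0.10, reject H₀ — the slope is significantly different from 0.

Hypothesis test for the slope coefficient:

H₀: β₁ = 0 (no linear relationship)
H₁: β₁ ≠ 0 (linear relationship exists)

Test statistic: t = β̂₁ / SE(β̂₁) = 0.7334 / 0.2182 = 3.3611

With df = 27, the two-sided p-value for |t| = 3.3611 is 0.0023.

Decision rule: reject H₀ if p-value < α.
p-value = 0.0023 < α = 0.10 → reject H₀.

At α = 0.10 the data do provide convincing evidence of a nonzero slope.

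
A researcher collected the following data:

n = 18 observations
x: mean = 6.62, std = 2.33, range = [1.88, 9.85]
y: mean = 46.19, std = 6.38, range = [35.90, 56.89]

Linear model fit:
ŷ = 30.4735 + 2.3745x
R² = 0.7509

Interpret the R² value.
About 75.09% of the variability in y is accounted for by the regression on x (R² = 0.7509) — a strong linear fit.

R² = 1 − SS_res/SS_tot compares the residual scatter to the total scatter of y about its mean.

Here R² = 0.7509:
- Explained: 75.09% of the variation in y
- Unexplained (residual): 100% − 75.09% = 24.91%
- Rule of thumb (below 0.3 weak; 0.3 to below 0.7 moderate; 0.7 and above strong) → strong

Equivalently, for simple linear regression R² = r², so |r| = √0.7509 ≈ 0.8665.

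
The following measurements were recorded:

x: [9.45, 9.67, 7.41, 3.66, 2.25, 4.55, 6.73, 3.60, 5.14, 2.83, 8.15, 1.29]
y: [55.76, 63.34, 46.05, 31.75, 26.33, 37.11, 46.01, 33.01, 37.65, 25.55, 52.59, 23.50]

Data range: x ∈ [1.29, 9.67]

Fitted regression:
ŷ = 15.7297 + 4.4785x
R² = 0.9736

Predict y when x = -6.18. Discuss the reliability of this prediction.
ŷ = -11.9474 (extrapolation — x = -6.18 lies outside [1.29, 9.67], so reliability is low).

Prediction calculation:
ŷ = 15.7297 + 4.4785 × (-6.18)
ŷ = -11.9474

Reliability:
- Data range: x ∈ [1.29, 9.67]
- Prediction point: x = -6.18 is 7.47 units below the observed range → this is EXTRAPOLATION, not interpolation

Why that matters here:
- Real relationships often flatten, saturate, or turn nonlinear at extremes
- The linear relationship may not hold outside the observed range
- R² describes fit only over the sampled x values; it says nothing about behaviour beyond them

A defensible statement: 'if the linear trend continued to x = -6.18, y would be about -11.9474' — the premise is untested.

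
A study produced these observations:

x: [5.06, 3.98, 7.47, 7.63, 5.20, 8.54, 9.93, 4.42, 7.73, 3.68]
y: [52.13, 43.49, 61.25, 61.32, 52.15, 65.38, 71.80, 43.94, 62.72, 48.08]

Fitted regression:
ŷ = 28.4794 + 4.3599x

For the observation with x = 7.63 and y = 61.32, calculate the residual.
Residual = -0.4254

The residual is the difference between the actual value and the predicted value:

Residual = y - ŷ

Step 1: Calculate predicted value
ŷ = 28.4794 + 4.3599 × 7.63
ŷ = 61.7454

Step 2: Calculate residual
Residual = 61.32 - 61.7454
Residual = -0.4254

The residual is negative, so the observed y = 61.32 sits below the regression line (the line overestimates it by 0.4254).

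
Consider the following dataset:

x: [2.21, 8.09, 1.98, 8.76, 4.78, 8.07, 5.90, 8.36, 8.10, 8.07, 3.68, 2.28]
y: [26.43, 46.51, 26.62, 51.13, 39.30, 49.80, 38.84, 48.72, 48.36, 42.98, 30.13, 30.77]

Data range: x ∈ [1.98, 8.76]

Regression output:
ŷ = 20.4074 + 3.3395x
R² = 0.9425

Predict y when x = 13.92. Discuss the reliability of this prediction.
ŷ = 66.8932 (extrapolation — x = 13.92 lies outside [1.98, 8.76], so reliability is low).

Prediction calculation:
ŷ = 20.4074 + 3.3395 × 13.92
ŷ = 66.8932

Reliability:
- Data range: x ∈ [1.98, 8.76]
- Prediction point: x = 13.92 is 5.16 units above the observed range → this is EXTRAPOLATION, not interpolation

Why that matters here:
- The standard error of prediction grows with (x − x̄)², and x = 13.92 is far from x̄ = 5.86
- The linear relationship may not hold outside the observed range
- R² describes fit only over the sampled x values; it says nothing about behaviour beyond them

Report the number if required, but flag clearly that it is an extrapolation.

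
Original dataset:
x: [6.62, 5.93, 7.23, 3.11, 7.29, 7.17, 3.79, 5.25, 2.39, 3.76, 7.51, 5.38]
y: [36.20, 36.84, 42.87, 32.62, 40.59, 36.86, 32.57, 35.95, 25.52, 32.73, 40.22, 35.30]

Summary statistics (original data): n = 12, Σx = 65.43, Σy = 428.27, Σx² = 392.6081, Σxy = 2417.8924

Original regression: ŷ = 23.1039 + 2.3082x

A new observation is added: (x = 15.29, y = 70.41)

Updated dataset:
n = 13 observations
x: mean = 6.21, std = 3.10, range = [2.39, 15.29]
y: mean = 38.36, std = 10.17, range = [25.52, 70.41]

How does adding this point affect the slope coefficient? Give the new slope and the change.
The slope changes from 2.3082 to 3.1797 (change of +0.8715, or +37.8%).

The new point has HIGH LEVERAGE: x = 15.29 is far from the original mean x̄ = 65.43/12 ≈ 5.45 (original range [2.39, 7.51]).

Step 1: Update the sums with the new point (n goes from 12 to 13)
Σx  = 65.43 + 15.29 = 80.72
Σy  = 428.27 + 70.41 = 498.68
Σx² = 392.6081 + 15.29² = 392.6081 + 233.7841 = 626.3922
Σxy = 2417.8924 + 15.29×70.41 = 2417.8924 + 1076.5689 = 3494.4613

Step 2: Recompute the slope with b₁ = (nΣxy − ΣxΣy) / (nΣx² − (Σx)²)
Numerator   = 13×3494.4613 − 80.72×498.68 = 45427.9969 − 40253.4496 = 5174.5473
Denominator = 13×626.3922 − 80.72² = 8143.0986 − 6515.7184 = 1627.3802
b₁(new) = 5174.5473 / 1627.3802 = 3.1797

(Same formula on the original sums: (12×2417.8924 − 65.43×428.27) / (12×392.6081 − 65.43²) = 993.0027 / 430.2123 = 2.3082, matching the given fit.)

Step 3: Change in slope
Δβ₁ = 3.1797 − 2.3082 = +0.8715
Relative change = +0.8715 / 2.3082 × 100% = +37.8%
→ the slope increases when the point is added.

Because the point sits above the extension of the original line at a high-leverage x, it tilts the fit up.
In practice: check such a point for data-entry or measurement error; investigate whether it comes from the same population as the rest of the sample.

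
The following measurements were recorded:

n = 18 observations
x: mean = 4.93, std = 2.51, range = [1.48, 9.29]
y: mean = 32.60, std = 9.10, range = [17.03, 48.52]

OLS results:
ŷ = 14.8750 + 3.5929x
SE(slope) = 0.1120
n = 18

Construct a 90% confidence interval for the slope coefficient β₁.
The 90% CI for β₁ is (3.3974, 3.7884)

Confidence interval for the slope:

The 90% CI for β₁ is: β̂₁ ± t*(α/2, n-2) × SE(β̂₁)

Step 1: Find critical t-value
- Confidence level = 0.9
- Degrees of freedom = n - 2 = 18 - 2 = 16
- t*(α/2, 16) = 1.7459

Step 2: Calculate margin of error
Margin = 1.7459 × 0.1120 = 0.1955

Step 3: Construct interval
CI = 3.5929 ± 0.1955
CI = (3.3974, 3.7884)

Interpretation: each one-unit increase in x is associated with a change in mean y of between 3.3974 and 3.7884, with 90% confidence.
Since 0 is outside the interval, a two-sided test at α = 0.10 would reject H₀: β₁ = 0.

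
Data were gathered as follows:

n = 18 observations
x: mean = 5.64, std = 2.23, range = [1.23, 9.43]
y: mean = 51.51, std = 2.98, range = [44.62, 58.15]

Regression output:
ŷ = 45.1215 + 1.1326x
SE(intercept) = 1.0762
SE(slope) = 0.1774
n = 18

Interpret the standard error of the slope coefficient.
SE(slope) = 0.1774 measures the uncertainty in the estimated slope. The coefficient is estimated precisely (SE/|β̂₁| = 15.7%).

SE(β̂₁) = 0.1774 says: if we drew many samples of n = 18 from the same population and refit each time, the fitted slopes would scatter with a standard deviation of roughly 0.1774 around the true β₁.

Relative precision:
- SE / |β̂₁| = 0.1774 / 1.1326 = 15.7%
- Rule of thumb (under 20%: precise; 20% to under 50%: moderately precise; 50% or more: imprecise) → precise

Link to the t-test: t = β̂₁ / SE(β̂₁) = 1.1326 / 0.1774 = 6.3844, the statistic for H₀: β₁ = 0.

What drives SE(β̂₁): wider spread of x values → smaller SE.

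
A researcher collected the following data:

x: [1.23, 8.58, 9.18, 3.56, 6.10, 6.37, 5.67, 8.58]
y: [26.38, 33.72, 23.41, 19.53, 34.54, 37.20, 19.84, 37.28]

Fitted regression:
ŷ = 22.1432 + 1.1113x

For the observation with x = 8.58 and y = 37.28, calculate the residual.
Residual = 5.6018

The residual is the difference between the actual value and the predicted value:

Residual = y - ŷ

Step 1: Calculate predicted value
ŷ = 22.1432 + 1.1113 × 8.58
ŷ = 31.6782

Step 2: Calculate residual
Residual = 37.28 - 31.6782
Residual = 5.6018

Interpretation: the model underestimates the actual value by 5.6018 at this point (positive residual → observation lies above the fitted line).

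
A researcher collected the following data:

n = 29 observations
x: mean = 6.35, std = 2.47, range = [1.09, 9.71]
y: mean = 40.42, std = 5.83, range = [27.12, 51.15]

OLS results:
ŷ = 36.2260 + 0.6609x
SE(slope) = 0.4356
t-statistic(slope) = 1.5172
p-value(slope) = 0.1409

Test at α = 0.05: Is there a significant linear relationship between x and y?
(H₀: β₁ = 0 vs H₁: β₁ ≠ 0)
Fail to reject H₀: p-value = 0.1409 ≥ α = 0.05. The linear relationship is not significant at the 5% level.

Hypothesis test for the slope coefficient:

H₀: β₁ = 0 (no linear relationship)
H₁: β₁ ≠ 0 (linear relationship exists)

Test statistic: t = β̂₁ / SE(β̂₁) = 0.6609 / 0.4356 = 1.5172

p = 0.1409: how often a slope estimate this far from 0 (in SE units) would arise by chance if β₁ were truly 0.

Decision rule: reject H₀ if p-value < α.
p-value = 0.1409 ≥ α = 0.05 → fail to reject H₀.

At α = 0.05 the data do not provide convincing evidence of a nonzero slope.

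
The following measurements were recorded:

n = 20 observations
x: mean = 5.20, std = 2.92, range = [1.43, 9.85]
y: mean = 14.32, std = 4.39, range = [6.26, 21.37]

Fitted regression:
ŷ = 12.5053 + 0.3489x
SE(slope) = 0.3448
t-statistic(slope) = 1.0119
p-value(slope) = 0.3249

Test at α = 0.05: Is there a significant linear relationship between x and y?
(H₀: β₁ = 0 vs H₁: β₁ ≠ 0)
Since p-value = 0.3249 ≥ α = 0.05, fail to reject H₀ — the slope is not significantly different from 0.

Hypothesis test for the slope coefficient:

H₀: β₁ = 0 (no linear relationship)
H₁: β₁ ≠ 0 (linear relationship exists)

Test statistic: t = β̂₁ / SE(β̂₁) = 0.3489 / 0.3448 = 1.0119

With df = 18, the two-sided p-value for |t| = 1.0119 is 0.3249.

Decision rule: reject H₀ if p-value < α.
p-value = 0.3249 ≥ α = 0.05 → fail to reject H₀.

Conclusion: the linear association between x and y is not significant at the 5% level.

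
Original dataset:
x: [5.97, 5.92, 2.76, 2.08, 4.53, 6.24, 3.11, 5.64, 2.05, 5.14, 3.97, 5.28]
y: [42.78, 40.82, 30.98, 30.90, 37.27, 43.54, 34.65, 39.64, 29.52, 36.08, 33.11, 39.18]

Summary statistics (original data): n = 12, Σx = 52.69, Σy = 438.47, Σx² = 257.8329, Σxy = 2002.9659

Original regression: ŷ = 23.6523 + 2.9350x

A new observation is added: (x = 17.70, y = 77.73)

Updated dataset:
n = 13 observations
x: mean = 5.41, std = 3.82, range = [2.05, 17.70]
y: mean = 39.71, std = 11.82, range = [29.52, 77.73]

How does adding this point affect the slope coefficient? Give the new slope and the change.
Adding the point moves β₁ from 2.9350 to 3.0726, i.e. it increases by 0.1376 (+4.7%).

The new point has HIGH LEVERAGE: x = 17.70 is far from the original mean x̄ = 52.69/12 ≈ 4.39 (original range [2.05, 6.24]).

Step 1: Update the sums with the new point (n goes from 12 to 13)
Σx  = 52.69 + 17.70 = 70.39
Σy  = 438.47 + 77.73 = 516.20
Σx² = 257.8329 + 17.70² = 257.8329 + 313.2900 = 571.1229
Σxy = 2002.9659 + 17.70×77.73 = 2002.9659 + 1375.8210 = 3378.7869

Step 2: Recompute the slope with b₁ = (nΣxy − ΣxΣy) / (nΣx² − (Σx)²)
Numerator   = 13×3378.7869 − 70.39×516.20 = 43924.2297 − 36335.3180 = 7588.9117
Denominator = 13×571.1229 − 70.39² = 7424.5977 − 4954.7521 = 2469.8456
b₁(new) = 7588.9117 / 2469.8456 = 3.0726

(Same formula on the original sums: (12×2002.9659 − 52.69×438.47) / (12×257.8329 − 52.69²) = 932.6065 / 317.7587 = 2.9350, matching the given fit.)

Step 3: Change in slope
Δβ₁ = 3.0726 − 2.9350 = +0.1376
Relative change = +0.1376 / 2.9350 × 100% = +4.7%
→ the slope increases when the point is added.

A high-leverage point only changes the slope if it is off the original line; here y = 77.73 is above the original trend, so the slope increases.
In practice: examine leverage (hᵢ) and Cook's distance rather than deleting it automatically; investigate whether it comes from the same population as the rest of the sample.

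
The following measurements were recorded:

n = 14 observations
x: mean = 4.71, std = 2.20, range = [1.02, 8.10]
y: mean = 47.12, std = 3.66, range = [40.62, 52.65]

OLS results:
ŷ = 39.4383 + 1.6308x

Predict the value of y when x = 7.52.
ŷ = 51.7019

To predict y for x = 7.52, substitute into the regression equation:

ŷ = 39.4383 + 1.6308 × 7.52
ŷ = 39.4383 + 12.2636
ŷ = 51.7019

This is a point prediction; actual observations scatter around it by roughly the residual standard deviation.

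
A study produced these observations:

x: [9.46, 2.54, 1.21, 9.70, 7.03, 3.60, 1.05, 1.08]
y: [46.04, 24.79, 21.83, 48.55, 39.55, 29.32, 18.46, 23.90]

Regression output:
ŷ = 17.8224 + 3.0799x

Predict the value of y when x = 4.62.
ŷ = 32.0515

Plug x = 4.62 into the fitted line:

ŷ = 17.8224 + 3.0799 × 4.62
ŷ = 17.8224 + 14.2291
ŷ = 32.0515

This is the fitted mean response at that x — an individual observation would come with a wider prediction interval.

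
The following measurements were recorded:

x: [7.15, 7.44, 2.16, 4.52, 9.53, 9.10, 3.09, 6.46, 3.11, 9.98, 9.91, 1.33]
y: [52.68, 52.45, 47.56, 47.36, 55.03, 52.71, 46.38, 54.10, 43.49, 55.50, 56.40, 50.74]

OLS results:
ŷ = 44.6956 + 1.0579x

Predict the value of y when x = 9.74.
ŷ = 54.9995

x = 9.74 lies inside the observed range [1.33, 9.98], so the fitted equation applies directly:

ŷ = 44.6956 + 1.0579 × 9.74
ŷ = 44.6956 + 10.3039
ŷ = 54.9995

This is the fitted mean response at that x — an individual observation would come with a wider prediction interval.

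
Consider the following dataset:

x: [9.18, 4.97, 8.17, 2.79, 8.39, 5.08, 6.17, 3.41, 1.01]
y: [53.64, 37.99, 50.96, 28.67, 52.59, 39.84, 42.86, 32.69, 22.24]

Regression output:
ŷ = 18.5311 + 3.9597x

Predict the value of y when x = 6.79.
ŷ = 45.4175

Plug x = 6.79 into the fitted line:

ŷ = 18.5311 + 3.9597 × 6.79
ŷ = 18.5311 + 26.8864
ŷ = 45.4175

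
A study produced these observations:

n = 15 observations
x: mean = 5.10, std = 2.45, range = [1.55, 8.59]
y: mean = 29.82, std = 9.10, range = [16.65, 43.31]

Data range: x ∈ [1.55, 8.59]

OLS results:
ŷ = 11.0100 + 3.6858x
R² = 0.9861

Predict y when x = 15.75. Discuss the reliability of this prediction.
The equation gives ŷ = 69.0614; however x = 15.75 is 7.16 units above the observed range, so this extrapolated value should not be trusted.

Prediction calculation:
ŷ = 11.0100 + 3.6858 × 15.75
ŷ = 69.0614

Reliability:
- Data range: x ∈ [1.55, 8.59]
- Prediction point: x = 15.75 is 7.16 units above the observed range → this is EXTRAPOLATION, not interpolation

Why that matters here:
- Real relationships often flatten, saturate, or turn nonlinear at extremes
- The standard error of prediction grows with (x − x̄)², and x = 15.75 is far from x̄ = 5.10

A defensible statement: 'if the linear trend continued to x = 15.75, y would be about 69.0614' — the premise is untested.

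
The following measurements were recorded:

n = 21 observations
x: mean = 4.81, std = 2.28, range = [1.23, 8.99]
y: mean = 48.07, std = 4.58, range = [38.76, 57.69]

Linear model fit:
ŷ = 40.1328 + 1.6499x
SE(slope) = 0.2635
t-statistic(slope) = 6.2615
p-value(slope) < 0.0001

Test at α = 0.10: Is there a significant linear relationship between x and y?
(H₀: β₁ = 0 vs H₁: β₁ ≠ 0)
p-value < 0.0001 < α = 0.10, so we reject H₀. The relationship is significant.

Hypothesis test for the slope coefficient:

H₀: β₁ = 0 (no linear relationship)
H₁: β₁ ≠ 0 (linear relationship exists)

Test statistic: t = β̂₁ / SE(β̂₁) = 1.6499 / 0.2635 = 6.2615

p < 0.0001: how often a slope estimate this far from 0 (in SE units) would arise by chance if β₁ were truly 0.

Decision rule: reject H₀ if p-value < α.
p-value < 0.0001 < α = 0.10 → reject H₀.

There is sufficient evidence at the 10% significance level to conclude that a linear relationship exists between x and y.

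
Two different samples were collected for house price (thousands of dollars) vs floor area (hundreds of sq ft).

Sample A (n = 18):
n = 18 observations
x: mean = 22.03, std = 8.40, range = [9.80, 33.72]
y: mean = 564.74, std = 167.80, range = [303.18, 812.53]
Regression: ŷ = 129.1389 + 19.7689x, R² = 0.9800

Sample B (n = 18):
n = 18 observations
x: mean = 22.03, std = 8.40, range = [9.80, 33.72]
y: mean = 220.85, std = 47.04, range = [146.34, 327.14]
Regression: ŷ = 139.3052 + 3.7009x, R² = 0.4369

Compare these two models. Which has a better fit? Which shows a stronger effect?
Model A has the better fit (R² = 0.9800 vs 0.4369). Model A shows the stronger effect (|β₁| = 19.7689 vs 3.7009).

Model Comparison:

Fit — compare R²:
- Model A: R² = 0.9800 → 98.00% of variance in house price explained
- Model B: R² = 0.4369 → 43.69% of variance in house price explained
- 0.9800 > 0.4369 → Model A has the better fit

Strength of effect — compare |β₁|:
- Model A: β₁ = 19.7689 → predicted house price rises 19.7689 thousand dollars per additional hundred sq ft of floor area
- Model B: β₁ = 3.7009 → predicted house price rises 3.7009 thousand dollars per additional hundred sq ft of floor area
- |19.7689| > |3.7009| → Model A shows the stronger marginal effect

Note: R² measures how tightly points cluster around the line; β₁ measures how steep the line is — they answer different questions.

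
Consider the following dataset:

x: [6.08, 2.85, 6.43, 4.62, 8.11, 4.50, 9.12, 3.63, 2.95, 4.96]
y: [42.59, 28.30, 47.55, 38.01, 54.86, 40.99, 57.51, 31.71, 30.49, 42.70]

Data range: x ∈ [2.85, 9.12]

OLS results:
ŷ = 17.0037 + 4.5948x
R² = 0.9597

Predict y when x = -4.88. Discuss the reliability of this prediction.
ŷ = -5.4189, but this is extrapolation (below the data range [2.85, 9.12]) and may be unreliable.

Prediction calculation:
ŷ = 17.0037 + 4.5948 × (-4.88)
ŷ = -5.4189

Reliability:
- Data range: x ∈ [2.85, 9.12]
- Prediction point: x = -4.88 is 7.73 units below the observed range → this is EXTRAPOLATION, not interpolation

Why that matters here:
- R² describes fit only over the sampled x values; it says nothing about behaviour beyond them
- There are no observations near this x to validate the fitted line there

Report the number if required, but flag clearly that it is an extrapolation.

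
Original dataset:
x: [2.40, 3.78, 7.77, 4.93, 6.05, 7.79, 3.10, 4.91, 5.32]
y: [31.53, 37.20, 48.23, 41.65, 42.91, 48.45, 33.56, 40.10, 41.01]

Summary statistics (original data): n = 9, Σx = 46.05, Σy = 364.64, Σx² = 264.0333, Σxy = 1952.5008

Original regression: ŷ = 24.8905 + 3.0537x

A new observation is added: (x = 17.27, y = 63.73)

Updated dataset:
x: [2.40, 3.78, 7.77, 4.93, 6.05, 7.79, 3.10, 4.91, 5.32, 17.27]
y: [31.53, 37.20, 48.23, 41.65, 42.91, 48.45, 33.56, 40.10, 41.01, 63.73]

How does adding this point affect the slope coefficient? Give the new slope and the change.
New slope β₁ = 2.1115 versus 3.0537 before: a change of -0.9422 (-30.9%).

x = 17.27 lies well outside the original x-range [2.40, 7.79] (x̄ ≈ 5.12), so this observation has high leverage and can move the slope substantially.

Step 1: Update the sums with the new point (n goes from 9 to 10)
Σx  = 46.05 + 17.27 = 63.32
Σy  = 364.64 + 63.73 = 428.37
Σx² = 264.0333 + 17.27² = 264.0333 + 298.2529 = 562.2862
Σxy = 1952.5008 + 17.27×63.73 = 1952.5008 + 1100.6171 = 3053.1179

Step 2: Recompute the slope with b₁ = (nΣxy − ΣxΣy) / (nΣx² − (Σx)²)
Numerator   = 10×3053.1179 − 63.32×428.37 = 30531.1790 − 27124.3884 = 3406.7906
Denominator = 10×562.2862 − 63.32² = 5622.8620 − 4009.4224 = 1613.4396
b₁(new) = 3406.7906 / 1613.4396 = 2.1115

(Same formula on the original sums: (9×1952.5008 − 46.05×364.64) / (9×264.0333 − 46.05²) = 780.8352 / 255.6972 = 3.0537, matching the given fit.)

Step 3: Change in slope
Δβ₁ = 2.1115 − 3.0537 = -0.9422
Relative change = -0.9422 / 3.0537 × 100% = -30.9%
→ the slope decreases when the point is added.

A high-leverage point only changes the slope if it is off the original line; here y = 63.73 is below the original trend, so the slope decreases.
In practice: check such a point for data-entry or measurement error.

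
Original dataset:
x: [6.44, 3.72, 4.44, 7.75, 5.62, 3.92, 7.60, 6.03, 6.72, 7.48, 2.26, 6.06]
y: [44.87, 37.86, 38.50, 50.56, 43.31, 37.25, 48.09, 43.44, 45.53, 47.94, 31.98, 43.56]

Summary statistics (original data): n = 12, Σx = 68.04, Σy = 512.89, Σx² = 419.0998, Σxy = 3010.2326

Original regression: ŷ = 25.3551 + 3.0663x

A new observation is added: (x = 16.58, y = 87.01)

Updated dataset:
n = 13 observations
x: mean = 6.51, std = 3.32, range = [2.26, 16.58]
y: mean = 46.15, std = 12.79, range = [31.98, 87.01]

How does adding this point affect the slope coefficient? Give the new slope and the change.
The slope changes from 3.0663 to 3.8270 (change of +0.7607, or +24.8%).

x = 16.58 lies well outside the original x-range [2.26, 7.75] (x̄ ≈ 5.67), so this observation has high leverage and can move the slope substantially.

Step 1: Update the sums with the new point (n goes from 12 to 13)
Σx  = 68.04 + 16.58 = 84.62
Σy  = 512.89 + 87.01 = 599.90
Σx² = 419.0998 + 16.58² = 419.0998 + 274.8964 = 693.9962
Σxy = 3010.2326 + 16.58×87.01 = 3010.2326 + 1442.6258 = 4452.8584

Step 2: Recompute the slope with b₁ = (nΣxy − ΣxΣy) / (nΣx² − (Σx)²)
Numerator   = 13×4452.8584 − 84.62×599.90 = 57887.1592 − 50763.5380 = 7123.6212
Denominator = 13×693.9962 − 84.62² = 9021.9506 − 7160.5444 = 1861.4062
b₁(new) = 7123.6212 / 1861.4062 = 3.8270

(Same formula on the original sums: (12×3010.2326 − 68.04×512.89) / (12×419.0998 − 68.04²) = 1225.7556 / 399.7560 = 3.0663, matching the given fit.)

Step 3: Change in slope
Δβ₁ = 3.8270 − 3.0663 = +0.7607
Relative change = +0.7607 / 3.0663 × 100% = +24.8%
→ the slope increases when the point is added.

A high-leverage point only changes the slope if it is off the original line; here y = 87.01 is above the original trend, so the slope increases.
In practice: check such a point for data-entry or measurement error; refit with and without it and report both if conclusions differ.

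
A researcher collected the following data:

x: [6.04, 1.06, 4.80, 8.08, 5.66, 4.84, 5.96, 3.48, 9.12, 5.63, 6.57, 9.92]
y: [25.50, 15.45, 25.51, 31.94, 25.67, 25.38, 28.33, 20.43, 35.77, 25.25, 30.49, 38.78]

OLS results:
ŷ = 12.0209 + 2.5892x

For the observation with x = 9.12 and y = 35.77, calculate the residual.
Residual = 0.1356

The residual is the difference between the actual value and the predicted value:

Residual = y - ŷ

Step 1: Calculate predicted value
ŷ = 12.0209 + 2.5892 × 9.12
ŷ = 35.6344

Step 2: Calculate residual
Residual = 35.77 - 35.6344
Residual = 0.1356

The residual is positive, so the observed y = 35.77 sits above the regression line (the line underestimates it by 0.1356).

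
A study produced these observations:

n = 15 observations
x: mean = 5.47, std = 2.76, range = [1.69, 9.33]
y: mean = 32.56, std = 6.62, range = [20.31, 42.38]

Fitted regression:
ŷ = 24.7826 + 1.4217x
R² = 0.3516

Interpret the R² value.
R² = 0.3516 means 35.16% of the variation in y is explained by the linear relationship with x. This indicates a moderate fit.

R² (coefficient of determination) measures the proportion of variance in y explained by the regression model.

Here R² = 0.3516:
- Explained: 35.16% of the variation in y
- Unexplained (residual): 100% − 35.16% = 64.84%
- Rule of thumb (below 0.3 weak; 0.3 to below 0.7 moderate; 0.7 and above strong) → moderate

Note: R² says nothing about causation, and a high R² does not by itself mean the linear form is appropriate — check the residuals.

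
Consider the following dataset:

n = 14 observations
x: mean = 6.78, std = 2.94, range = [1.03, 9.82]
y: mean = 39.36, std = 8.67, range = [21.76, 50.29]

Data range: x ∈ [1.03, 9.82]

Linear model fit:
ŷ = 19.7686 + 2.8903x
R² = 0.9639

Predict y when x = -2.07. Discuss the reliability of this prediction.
The equation gives ŷ = 13.7857; however x = -2.07 is 3.10 units below the observed range, so this extrapolated value should not be trusted.

Prediction calculation:
ŷ = 19.7686 + 2.8903 × (-2.07)
ŷ = 13.7857

Reliability:
- Data range: x ∈ [1.03, 9.82]
- Prediction point: x = -2.07 is 3.10 units below the observed range → this is EXTRAPOLATION, not interpolation

Why that matters here:
- The linear relationship may not hold outside the observed range
- R² describes fit only over the sampled x values; it says nothing about behaviour beyond them
- There are no observations near this x to validate the fitted line there

Report the number if required, but flag clearly that it is an extrapolation.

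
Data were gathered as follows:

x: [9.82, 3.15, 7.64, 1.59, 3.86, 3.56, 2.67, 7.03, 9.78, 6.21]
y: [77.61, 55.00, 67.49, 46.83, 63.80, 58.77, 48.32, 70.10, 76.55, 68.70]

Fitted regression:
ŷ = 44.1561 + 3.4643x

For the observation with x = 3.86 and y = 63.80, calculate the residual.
Residual = 6.2717

The residual is the difference between the actual value and the predicted value:

Residual = y - ŷ

Step 1: Calculate predicted value
ŷ = 44.1561 + 3.4643 × 3.86
ŷ = 57.5283

Step 2: Calculate residual
Residual = 63.80 - 57.5283
Residual = 6.2717

Sign check: y > ŷ, so the point is above the line and the fit underestimates here.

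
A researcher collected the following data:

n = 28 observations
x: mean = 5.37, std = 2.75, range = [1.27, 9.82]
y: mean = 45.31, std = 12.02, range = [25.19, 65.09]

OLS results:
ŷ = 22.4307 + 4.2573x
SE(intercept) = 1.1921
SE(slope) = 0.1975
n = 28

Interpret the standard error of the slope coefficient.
SE(slope) = 0.1975 measures the uncertainty in the estimated slope. The coefficient is estimated precisely (SE/|β̂₁| = 4.6%).

SE(β̂₁) = s / √Sxx, where s is the residual standard deviation and Sxx = Σ(x − x̄)². It is the yardstick for how far β̂₁ = 4.2573 could plausibly be from the true slope.

Relative precision:
- SE / |β̂₁| = 0.1975 / 4.2573 = 4.6%
- Rule of thumb (under 20%: precise; 20% to under 50%: moderately precise; 50% or more: imprecise) → precise

Link to interval estimation: a confidence interval for β₁ is β̂₁ ± t* × 0.1975, so SE sets the half-width per unit of t*.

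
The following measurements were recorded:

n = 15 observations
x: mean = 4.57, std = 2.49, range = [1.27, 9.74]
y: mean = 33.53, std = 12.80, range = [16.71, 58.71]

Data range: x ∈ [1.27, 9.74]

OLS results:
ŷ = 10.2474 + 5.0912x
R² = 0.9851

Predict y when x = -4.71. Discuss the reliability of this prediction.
ŷ = -13.7322, but this is extrapolation (below the data range [1.27, 9.74]) and may be unreliable.

Prediction calculation:
ŷ = 10.2474 + 5.0912 × (-4.71)
ŷ = -13.7322

Reliability:
- Data range: x ∈ [1.27, 9.74]
- Prediction point: x = -4.71 is 5.98 units below the observed range → this is EXTRAPOLATION, not interpolation

Why that matters here:
- Real relationships often flatten, saturate, or turn nonlinear at extremes
- The linear relationship may not hold outside the observed range

A defensible statement: 'if the linear trend continued to x = -4.71, y would be about -13.7322' — the premise is untested.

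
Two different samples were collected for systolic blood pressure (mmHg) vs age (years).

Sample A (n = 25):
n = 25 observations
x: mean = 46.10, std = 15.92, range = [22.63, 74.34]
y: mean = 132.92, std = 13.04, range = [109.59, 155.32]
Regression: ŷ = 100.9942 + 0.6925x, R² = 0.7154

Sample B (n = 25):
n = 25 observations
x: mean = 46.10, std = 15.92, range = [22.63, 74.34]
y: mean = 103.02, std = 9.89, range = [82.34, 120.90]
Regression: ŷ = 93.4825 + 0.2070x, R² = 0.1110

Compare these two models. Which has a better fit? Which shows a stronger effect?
Model A has the better fit (R² = 0.7154 vs 0.1110). Model A shows the stronger effect (|β₁| = 0.6925 vs 0.2070).

Model Comparison:

Which explains more variance? (R²)
- Model A: R² = 0.7154 → 71.54% of variance in blood pressure explained
- Model B: R² = 0.1110 → 11.10% of variance in blood pressure explained
- 0.7154 > 0.1110 → Model A has the better fit

Strength of effect — compare |β₁|:
- Model A: β₁ = 0.6925 → predicted blood pressure rises 0.6925 mmHg per additional year of age
- Model B: β₁ = 0.2070 → predicted blood pressure rises 0.2070 mmHg per additional year of age
- |0.6925| > |0.2070| → Model A shows the stronger marginal effect

Notes:
- The two samples could reflect different populations, time periods, or measurement quality.
- A better fit (higher R²) doesn't necessarily mean a more important relationship.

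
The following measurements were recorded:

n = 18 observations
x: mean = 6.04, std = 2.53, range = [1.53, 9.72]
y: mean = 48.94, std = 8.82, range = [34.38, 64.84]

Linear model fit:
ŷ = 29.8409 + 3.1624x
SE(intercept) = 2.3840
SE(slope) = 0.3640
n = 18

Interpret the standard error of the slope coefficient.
SE(slope) = 0.3640 measures the uncertainty in the estimated slope. The coefficient is estimated precisely (SE/|β̂₁| = 11.5%).

SE(β̂₁) = s / √Sxx, where s is the residual standard deviation and Sxx = Σ(x − x̄)². It is the yardstick for how far β̂₁ = 3.1624 could plausibly be from the true slope.

Relative precision:
- SE / |β̂₁| = 0.3640 / 3.1624 = 11.5%
- Rule of thumb (under 20%: precise; 20% to under 50%: moderately precise; 50% or more: imprecise) → precise

Link to the t-test: t = β̂₁ / SE(β̂₁) = 3.1624 / 0.3640 = 8.6879, the statistic for H₀: β₁ = 0.

What drives SE(β̂₁): more residual scatter → larger SE.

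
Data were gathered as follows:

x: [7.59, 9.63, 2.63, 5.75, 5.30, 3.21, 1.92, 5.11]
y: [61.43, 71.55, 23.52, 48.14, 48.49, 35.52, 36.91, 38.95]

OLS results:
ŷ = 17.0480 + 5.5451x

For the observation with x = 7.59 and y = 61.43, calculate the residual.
Residual = 2.2947

The residual is the difference between the actual value and the predicted value:

Residual = y - ŷ

Step 1: Calculate predicted value
ŷ = 17.0480 + 5.5451 × 7.59
ŷ = 59.1353

Step 2: Calculate residual
Residual = 61.43 - 59.1353
Residual = 2.2947

Interpretation: the model underestimates the actual value by 2.2947 at this point (positive residual → observation lies above the fitted line).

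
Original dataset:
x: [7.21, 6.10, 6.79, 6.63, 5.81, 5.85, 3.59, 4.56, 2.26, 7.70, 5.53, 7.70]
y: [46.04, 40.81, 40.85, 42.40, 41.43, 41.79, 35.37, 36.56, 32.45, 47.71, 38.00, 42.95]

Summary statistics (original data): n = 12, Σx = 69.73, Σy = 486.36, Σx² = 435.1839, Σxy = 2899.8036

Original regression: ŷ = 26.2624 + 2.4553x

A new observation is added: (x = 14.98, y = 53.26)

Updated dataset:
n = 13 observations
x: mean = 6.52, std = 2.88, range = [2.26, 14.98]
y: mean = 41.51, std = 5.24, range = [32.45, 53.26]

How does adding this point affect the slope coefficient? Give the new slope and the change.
Adding the point moves β₁ from 2.4553 to 1.6858, i.e. it decreases by 0.7695 (-31.3%).

x = 14.98 lies well outside the original x-range [2.26, 7.70] (x̄ ≈ 5.81), so this observation has high leverage and can move the slope substantially.

Step 1: Update the sums with the new point (n goes from 12 to 13)
Σx  = 69.73 + 14.98 = 84.71
Σy  = 486.36 + 53.26 = 539.62
Σx² = 435.1839 + 14.98² = 435.1839 + 224.4004 = 659.5843
Σxy = 2899.8036 + 14.98×53.26 = 2899.8036 + 797.8348 = 3697.6384

Step 2: Recompute the slope with b₁ = (nΣxy − ΣxΣy) / (nΣx² − (Σx)²)
Numerator   = 13×3697.6384 − 84.71×539.62 = 48069.2992 − 45711.2102 = 2358.0890
Denominator = 13×659.5843 − 84.71² = 8574.5959 − 7175.7841 = 1398.8118
b₁(new) = 2358.0890 / 1398.8118 = 1.6858

(Same formula on the original sums: (12×2899.8036 − 69.73×486.36) / (12×435.1839 − 69.73²) = 883.7604 / 359.9339 = 2.4553, matching the given fit.)

Step 3: Change in slope
Δβ₁ = 1.6858 − 2.4553 = -0.7695
Relative change = -0.7695 / 2.4553 × 100% = -31.3%
→ the slope decreases when the point is added.

A high-leverage point only changes the slope if it is off the original line; here y = 53.26 is below the original trend, so the slope decreases.
In practice: examine leverage (hᵢ) and Cook's distance rather than deleting it automatically.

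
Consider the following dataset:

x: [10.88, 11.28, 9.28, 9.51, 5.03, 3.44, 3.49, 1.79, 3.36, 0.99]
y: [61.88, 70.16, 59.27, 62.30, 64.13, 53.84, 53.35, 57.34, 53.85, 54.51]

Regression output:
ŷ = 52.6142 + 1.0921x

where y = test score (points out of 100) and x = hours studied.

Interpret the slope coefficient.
On average, test score is about 1.0921 points higher for every extra hour of study time.

The slope coefficient β₁ = 1.0921 represents the marginal effect of study time on test score.

Interpretation:
- Study time up by 1 hour → predicted test score increases by 1.0921 points
- The effect is assumed constant over the observed range of x (linearity)
- The sign (+) gives the direction; the magnitude 1.0921 gives the size of the effect per hour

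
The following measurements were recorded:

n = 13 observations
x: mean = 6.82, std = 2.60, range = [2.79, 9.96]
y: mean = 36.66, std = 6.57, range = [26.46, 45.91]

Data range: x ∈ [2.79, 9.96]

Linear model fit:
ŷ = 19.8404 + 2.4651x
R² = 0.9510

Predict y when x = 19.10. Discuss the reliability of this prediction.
The equation gives ŷ = 66.9238; however x = 19.10 is 9.14 units above the observed range, so this extrapolated value should not be trusted.

Prediction calculation:
ŷ = 19.8404 + 2.4651 × 19.10
ŷ = 66.9238

Reliability:
- Data range: x ∈ [2.79, 9.96]
- Prediction point: x = 19.10 is 9.14 units above the observed range → this is EXTRAPOLATION, not interpolation

Why that matters here:
- Real relationships often flatten, saturate, or turn nonlinear at extremes
- There are no observations near this x to validate the fitted line there

Report the number if required, but flag clearly that it is an extrapolation.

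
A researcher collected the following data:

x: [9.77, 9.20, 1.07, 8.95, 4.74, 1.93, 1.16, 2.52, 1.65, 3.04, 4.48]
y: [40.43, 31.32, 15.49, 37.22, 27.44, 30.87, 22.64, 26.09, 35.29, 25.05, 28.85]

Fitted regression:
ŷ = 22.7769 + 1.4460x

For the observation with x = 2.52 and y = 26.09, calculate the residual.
Residual = -0.3308

The residual is the difference between the actual value and the predicted value:

Residual = y - ŷ

Step 1: Calculate predicted value
ŷ = 22.7769 + 1.4460 × 2.52
ŷ = 26.4208

Step 2: Calculate residual
Residual = 26.09 - 26.4208
Residual = -0.3308

Interpretation: the model overestimates the actual value by 0.3308 at this point (negative residual → observation lies below the fitted line).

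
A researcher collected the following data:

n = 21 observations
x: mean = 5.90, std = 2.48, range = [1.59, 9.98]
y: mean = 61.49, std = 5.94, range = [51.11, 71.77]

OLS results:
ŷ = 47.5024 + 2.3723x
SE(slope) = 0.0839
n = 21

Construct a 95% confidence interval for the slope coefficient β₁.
The 95% CI for β₁ is (2.1967, 2.5479)

Confidence interval for the slope:

The 95% CI for β₁ is: β̂₁ ± t*(α/2, n-2) × SE(β̂₁)

Step 1: Find critical t-value
- Confidence level = 0.95
- Degrees of freedom = n - 2 = 21 - 2 = 19
- t*(α/2, 19) = 2.0930

Step 2: Calculate margin of error
Margin = 2.0930 × 0.0839 = 0.1756

Step 3: Construct interval
CI = 2.3723 ± 0.1756
CI = (2.1967, 2.5479)

Interpretation: We are 95% confident that the true slope β₁ lies between 2.1967 and 2.5479.
The interval does not include 0, suggesting a significant linear relationship.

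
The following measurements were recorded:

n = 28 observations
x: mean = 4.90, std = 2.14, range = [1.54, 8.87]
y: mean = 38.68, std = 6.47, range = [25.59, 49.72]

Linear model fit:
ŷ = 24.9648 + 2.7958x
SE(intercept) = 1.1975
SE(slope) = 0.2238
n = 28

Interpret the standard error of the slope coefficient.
SE(β̂₁) = 0.2238 is the estimated standard deviation of the slope estimate across repeated samples; relative to β̂₁ = 2.7958 that is 8.0%, a precise estimate.

SE(β̂₁) = s / √Sxx, where s is the residual standard deviation and Sxx = Σ(x − x̄)². It is the yardstick for how far β̂₁ = 2.7958 could plausibly be from the true slope.

Relative precision:
- SE / |β̂₁| = 0.2238 / 2.7958 = 8.0%
- Rule of thumb (under 20%: precise; 20% to under 50%: moderately precise; 50% or more: imprecise) → precise

Rough 95% range (±2 SE): 2.7958 ± 0.4476 → (2.3482, 3.2434).

What drives SE(β̂₁): larger n (here n = 28) → smaller SE; more residual scatter → larger SE.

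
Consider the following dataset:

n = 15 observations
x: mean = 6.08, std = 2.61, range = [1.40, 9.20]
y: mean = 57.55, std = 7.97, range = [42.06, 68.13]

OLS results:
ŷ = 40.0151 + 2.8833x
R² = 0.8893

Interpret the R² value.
The model explains 88.93% of the variance in y (R² = 0.8893), leaving 11.07% unexplained; the fit is strong.

The coefficient of determination R² is the fraction of the total variation in y that the fitted line accounts for.

Here R² = 0.8893:
- Explained: 88.93% of the variation in y
- Unexplained (residual): 100% − 88.93% = 11.07%
- Rule of thumb (below 0.3 weak; 0.3 to below 0.7 moderate; 0.7 and above strong) → strong

Note: R² says nothing about causation, and a high R² does not by itself mean the linear form is appropriate — check the residuals.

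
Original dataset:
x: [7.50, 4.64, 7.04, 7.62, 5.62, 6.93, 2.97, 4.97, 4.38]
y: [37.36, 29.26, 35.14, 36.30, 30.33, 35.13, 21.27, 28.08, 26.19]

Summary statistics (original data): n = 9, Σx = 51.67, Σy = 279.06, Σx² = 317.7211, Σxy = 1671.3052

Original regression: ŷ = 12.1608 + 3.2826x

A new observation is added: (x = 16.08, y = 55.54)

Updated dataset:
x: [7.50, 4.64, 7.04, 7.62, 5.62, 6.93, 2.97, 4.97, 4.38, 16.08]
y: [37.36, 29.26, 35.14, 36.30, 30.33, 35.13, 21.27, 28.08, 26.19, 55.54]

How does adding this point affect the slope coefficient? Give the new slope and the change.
Adding the point moves β₁ from 3.2826 to 2.5364, i.e. it decreases by 0.7462 (-22.7%).

The new point has HIGH LEVERAGE: x = 16.08 is far from the original mean x̄ = 51.67/9 ≈ 5.74 (original range [2.97, 7.62]).

Step 1: Update the sums with the new point (n goes from 9 to 10)
Σx  = 51.67 + 16.08 = 67.75
Σy  = 279.06 + 55.54 = 334.60
Σx² = 317.7211 + 16.08² = 317.7211 + 258.5664 = 576.2875
Σxy = 1671.3052 + 16.08×55.54 = 1671.3052 + 893.0832 = 2564.3884

Step 2: Recompute the slope with b₁ = (nΣxy − ΣxΣy) / (nΣx² − (Σx)²)
Numerator   = 10×2564.3884 − 67.75×334.60 = 25643.8840 − 22669.1500 = 2974.7340
Denominator = 10×576.2875 − 67.75² = 5762.8750 − 4590.0625 = 1172.8125
b₁(new) = 2974.7340 / 1172.8125 = 2.5364

(Same formula on the original sums: (9×1671.3052 − 51.67×279.06) / (9×317.7211 − 51.67²) = 622.7166 / 189.7010 = 3.2826, matching the given fit.)

Step 3: Change in slope
Δβ₁ = 2.5364 − 3.2826 = -0.7462
Relative change = -0.7462 / 3.2826 × 100% = -22.7%
→ the slope decreases when the point is added.

A high-leverage point only changes the slope if it is off the original line; here y = 55.54 is below the original trend, so the slope decreases.
In practice: check such a point for data-entry or measurement error.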